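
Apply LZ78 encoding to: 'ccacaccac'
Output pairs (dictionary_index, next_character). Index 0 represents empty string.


LZ78 encoding steps:
Dictionary: {0: ''}
Step 1: w='' (idx 0), next='c' -> output (0, 'c'), add 'c' as idx 1
Step 2: w='c' (idx 1), next='a' -> output (1, 'a'), add 'ca' as idx 2
Step 3: w='ca' (idx 2), next='c' -> output (2, 'c'), add 'cac' as idx 3
Step 4: w='cac' (idx 3), end of input -> output (3, '')


Encoded: [(0, 'c'), (1, 'a'), (2, 'c'), (3, '')]


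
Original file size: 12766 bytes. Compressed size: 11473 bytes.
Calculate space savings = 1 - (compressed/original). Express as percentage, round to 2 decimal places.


ratio = compressed/original = 11473/12766 = 0.898715
savings = 1 - ratio = 1 - 0.898715 = 0.101285
as a percentage: 0.101285 * 100 = 10.13%

Space savings = 1 - 11473/12766 = 10.13%


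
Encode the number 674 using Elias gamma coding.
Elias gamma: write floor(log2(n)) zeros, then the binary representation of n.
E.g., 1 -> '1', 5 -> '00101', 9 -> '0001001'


num_bits = floor(log2(674)) + 1 = 10
leading_zeros = num_bits - 1 = 9
binary(674) = 1010100010

Elias gamma(674) = '000000000' + '1010100010' = 0000000001010100010 (19 bits)


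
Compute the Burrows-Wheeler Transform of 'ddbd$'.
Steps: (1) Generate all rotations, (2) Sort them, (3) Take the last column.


Rotations (sorted):
  0: $ddbd -> last char: d
  1: bd$dd -> last char: d
  2: d$ddb -> last char: b
  3: dbd$d -> last char: d
  4: ddbd$ -> last char: $


BWT = ddbd$


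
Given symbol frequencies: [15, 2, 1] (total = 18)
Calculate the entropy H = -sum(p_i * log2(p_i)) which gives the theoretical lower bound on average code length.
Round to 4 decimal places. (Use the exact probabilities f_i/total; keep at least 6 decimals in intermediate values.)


Per-symbol terms -p_i * log2(p_i) with p_i = f_i/18:
  p = 15/18 = 0.833333: log2(p) = -0.263034, -p*log2(p) = 0.219195
  p = 2/18 = 0.111111: log2(p) = -3.169925, -p*log2(p) = 0.352214
  p = 1/18 = 0.055556: log2(p) = -4.169925, -p*log2(p) = 0.231663
H = 0.219195 + 0.352214 + 0.231663 = 0.803072

H = 0.8031 bits/symbol


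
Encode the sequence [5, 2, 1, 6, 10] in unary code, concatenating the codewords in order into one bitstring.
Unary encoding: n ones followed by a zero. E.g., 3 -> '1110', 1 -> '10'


Encode each number as n ones followed by a terminating 0:
  5 -> 111110 (6 bits)
  2 -> 110 (3 bits)
  1 -> 10 (2 bits)
  6 -> 1111110 (7 bits)
  10 -> 11111111110 (11 bits)
Total length = 6 + 3 + 2 + 7 + 11 = 29 bits.

Unary([5, 2, 1, 6, 10]) = 11111011010111111011111111110 (29 bits)


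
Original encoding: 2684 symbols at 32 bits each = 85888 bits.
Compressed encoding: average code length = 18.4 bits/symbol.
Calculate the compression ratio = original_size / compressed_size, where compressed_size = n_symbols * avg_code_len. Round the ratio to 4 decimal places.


original_size = n_symbols * orig_bits = 2684 * 32 = 85888 bits
compressed_size = n_symbols * avg_code_len = 2684 * 18.4 = 49385.6 bits
ratio = original_size / compressed_size = 85888 / 49385.6 = 1.7391

Compression ratio = 1.7391


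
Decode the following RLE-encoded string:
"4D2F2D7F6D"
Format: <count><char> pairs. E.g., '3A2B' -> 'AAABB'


Expanding each <count><char> pair:
  4D -> 'DDDD'
  2F -> 'FF'
  2D -> 'DD'
  7F -> 'FFFFFFF'
  6D -> 'DDDDDD'

Decoded = DDDDFFDDFFFFFFFDDDDDD


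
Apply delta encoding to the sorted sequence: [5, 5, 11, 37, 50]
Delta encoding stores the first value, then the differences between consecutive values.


First value: 5
Deltas:
  5 - 5 = 0
  11 - 5 = 6
  37 - 11 = 26
  50 - 37 = 13


Delta encoded: [5, 0, 6, 26, 13]


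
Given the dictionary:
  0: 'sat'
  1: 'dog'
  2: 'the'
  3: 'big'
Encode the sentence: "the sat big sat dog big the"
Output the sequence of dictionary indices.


Look up each word in the dictionary:
  'the' -> 2
  'sat' -> 0
  'big' -> 3
  'sat' -> 0
  'dog' -> 1
  'big' -> 3
  'the' -> 2

Encoded: [2, 0, 3, 0, 1, 3, 2]


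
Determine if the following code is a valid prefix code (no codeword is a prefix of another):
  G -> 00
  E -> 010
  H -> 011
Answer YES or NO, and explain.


Checking each pair (does one codeword prefix another?):
  G='00' vs E='010': no prefix
  G='00' vs H='011': no prefix
  E='010' vs G='00': no prefix
  E='010' vs H='011': no prefix
  H='011' vs G='00': no prefix
  H='011' vs E='010': no prefix
No violation found over all pairs.

YES -- this is a valid prefix code. No codeword is a prefix of any other codeword.


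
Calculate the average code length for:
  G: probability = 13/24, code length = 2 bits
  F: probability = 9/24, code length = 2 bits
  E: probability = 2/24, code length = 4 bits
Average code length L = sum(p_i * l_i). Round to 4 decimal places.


Weighted contributions p_i * l_i:
  G: (13/24) * 2 = 26/24
  F: (9/24) * 2 = 18/24
  E: (2/24) * 4 = 8/24
Sum = (26 + 18 + 8)/24 = 52/24

L = 52/24 = 2.1667 bits/symbol


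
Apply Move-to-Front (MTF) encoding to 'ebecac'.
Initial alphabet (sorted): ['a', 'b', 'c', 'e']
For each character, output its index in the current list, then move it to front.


MTF encoding:
'e': index 3 in ['a', 'b', 'c', 'e'] -> ['e', 'a', 'b', 'c']
'b': index 2 in ['e', 'a', 'b', 'c'] -> ['b', 'e', 'a', 'c']
'e': index 1 in ['b', 'e', 'a', 'c'] -> ['e', 'b', 'a', 'c']
'c': index 3 in ['e', 'b', 'a', 'c'] -> ['c', 'e', 'b', 'a']
'a': index 3 in ['c', 'e', 'b', 'a'] -> ['a', 'c', 'e', 'b']
'c': index 1 in ['a', 'c', 'e', 'b'] -> ['c', 'a', 'e', 'b']


Output: [3, 2, 1, 3, 3, 1]


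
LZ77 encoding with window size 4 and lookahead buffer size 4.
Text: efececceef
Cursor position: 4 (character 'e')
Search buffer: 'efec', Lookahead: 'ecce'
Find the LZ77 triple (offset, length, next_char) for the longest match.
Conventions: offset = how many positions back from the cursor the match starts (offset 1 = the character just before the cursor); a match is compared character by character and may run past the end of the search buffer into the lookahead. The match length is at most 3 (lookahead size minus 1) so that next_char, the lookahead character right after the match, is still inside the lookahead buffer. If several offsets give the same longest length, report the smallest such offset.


Try each offset into the search buffer:
  offset=1 (pos 3, char 'c'): match length 0
  offset=2 (pos 2, char 'e'): match length 2
  offset=3 (pos 1, char 'f'): match length 0
  offset=4 (pos 0, char 'e'): match length 1
Longest match has length 2 at offset 2.
next_char = character at position 4 + 2 = 6 -> 'c'

Best match: offset=2, length=2 (matching 'ec' starting at position 2)
LZ77 triple: (2, 2, 'c')


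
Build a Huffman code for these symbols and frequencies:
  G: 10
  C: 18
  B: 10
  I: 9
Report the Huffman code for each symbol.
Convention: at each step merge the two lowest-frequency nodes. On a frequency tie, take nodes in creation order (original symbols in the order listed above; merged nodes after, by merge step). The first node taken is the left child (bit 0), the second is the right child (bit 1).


Huffman tree construction:
Step 1: Merge I(9) + G(10) = 19
Step 2: Merge B(10) + C(18) = 28
Step 3: Merge (I+G)(19) + (B+C)(28) = 47
Read each symbol's code off the tree from the root (left child = 0, right child = 1).

Codes:
  G: 01 (length 2)
  C: 11 (length 2)
  B: 10 (length 2)
  I: 00 (length 2)
Average code length: 94/47 = 2.0000 bits/symbol


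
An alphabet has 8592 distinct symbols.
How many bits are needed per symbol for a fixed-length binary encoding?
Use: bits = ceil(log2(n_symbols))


log2(8592) = 13.0688
Bracket: 2^13 = 8192 < 8592 <= 2^14 = 16384
So ceil(log2(8592)) = 14

bits = ceil(log2(8592)) = ceil(13.0688) = 14 bits


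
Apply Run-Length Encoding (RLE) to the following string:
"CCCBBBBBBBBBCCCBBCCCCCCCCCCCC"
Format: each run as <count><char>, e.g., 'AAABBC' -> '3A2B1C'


Scanning runs left to right:
  i=0: run of 'C' x 3 -> '3C'
  i=3: run of 'B' x 9 -> '9B'
  i=12: run of 'C' x 3 -> '3C'
  i=15: run of 'B' x 2 -> '2B'
  i=17: run of 'C' x 12 -> '12C'

RLE = 3C9B3C2B12C


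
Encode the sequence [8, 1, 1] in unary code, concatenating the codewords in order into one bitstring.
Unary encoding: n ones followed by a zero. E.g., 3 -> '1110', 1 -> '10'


Encode each number as n ones followed by a terminating 0:
  8 -> 111111110 (9 bits)
  1 -> 10 (2 bits)
  1 -> 10 (2 bits)
Total length = 9 + 2 + 2 = 13 bits.

Unary([8, 1, 1]) = 1111111101010 (13 bits)


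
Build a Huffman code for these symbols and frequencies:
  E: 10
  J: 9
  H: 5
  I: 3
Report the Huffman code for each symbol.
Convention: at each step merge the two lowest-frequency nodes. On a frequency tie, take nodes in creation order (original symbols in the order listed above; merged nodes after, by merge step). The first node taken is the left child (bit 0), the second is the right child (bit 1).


Huffman tree construction:
Step 1: Merge I(3) + H(5) = 8
Step 2: Merge (I+H)(8) + J(9) = 17
Step 3: Merge E(10) + ((I+H)+J)(17) = 27
Read each symbol's code off the tree from the root (left child = 0, right child = 1).

Codes:
  E: 0 (length 1)
  J: 11 (length 2)
  H: 101 (length 3)
  I: 100 (length 3)
Average code length: 52/27 = 1.9259 bits/symbol


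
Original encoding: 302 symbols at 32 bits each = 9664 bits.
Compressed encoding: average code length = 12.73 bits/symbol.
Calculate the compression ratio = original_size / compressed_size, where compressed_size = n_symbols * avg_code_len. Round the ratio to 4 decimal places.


original_size = n_symbols * orig_bits = 302 * 32 = 9664 bits
compressed_size = n_symbols * avg_code_len = 302 * 12.73 = 3844.46 bits
ratio = original_size / compressed_size = 9664 / 3844.46 = 2.5137

Compression ratio = 2.5137


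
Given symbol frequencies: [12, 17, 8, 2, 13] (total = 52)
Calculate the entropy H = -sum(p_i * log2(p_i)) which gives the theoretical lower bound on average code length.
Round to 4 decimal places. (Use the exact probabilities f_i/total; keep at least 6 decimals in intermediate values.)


Per-symbol terms -p_i * log2(p_i) with p_i = f_i/52:
  p = 12/52 = 0.230769: log2(p) = -2.115477, -p*log2(p) = 0.488187
  p = 17/52 = 0.326923: log2(p) = -1.612977, -p*log2(p) = 0.527319
  p = 8/52 = 0.153846: log2(p) = -2.700440, -p*log2(p) = 0.415452
  p = 2/52 = 0.038462: log2(p) = -4.700440, -p*log2(p) = 0.180786
  p = 13/52 = 0.250000: log2(p) = -2.000000, -p*log2(p) = 0.500000
H = 0.488187 + 0.527319 + 0.415452 + 0.180786 + 0.500000 = 2.111744

H = 2.1117 bits/symbol


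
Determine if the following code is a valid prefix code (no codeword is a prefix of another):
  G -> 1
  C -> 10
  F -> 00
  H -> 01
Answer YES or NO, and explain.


Checking each pair (does one codeword prefix another?):
  G='1' vs C='10': prefix -- VIOLATION

NO -- this is NOT a valid prefix code. G (1) is a prefix of C (10).


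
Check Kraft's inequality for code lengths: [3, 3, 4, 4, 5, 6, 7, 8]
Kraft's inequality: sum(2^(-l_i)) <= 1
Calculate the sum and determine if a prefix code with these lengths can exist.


Sum = 2^(-3) + 2^(-3) + 2^(-4) + 2^(-4) + 2^(-5) + 2^(-6) + 2^(-7) + 2^(-8)
    = 0.125 + 0.125 + 0.0625 + 0.0625 + 0.03125 + 0.015625 + 0.0078125 + 0.00390625
    = 111/256 = 0.43359375
Since 0.43359375 <= 1, Kraft's inequality IS satisfied.
A prefix code with these lengths CAN exist.

Kraft sum = 0.43359375. Satisfied.


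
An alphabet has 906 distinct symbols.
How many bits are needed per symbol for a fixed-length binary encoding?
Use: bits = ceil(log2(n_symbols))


log2(906) = 9.8234
Bracket: 2^9 = 512 < 906 <= 2^10 = 1024
So ceil(log2(906)) = 10

bits = ceil(log2(906)) = ceil(9.8234) = 10 bits


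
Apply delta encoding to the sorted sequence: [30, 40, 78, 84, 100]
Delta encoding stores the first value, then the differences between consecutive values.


First value: 30
Deltas:
  40 - 30 = 10
  78 - 40 = 38
  84 - 78 = 6
  100 - 84 = 16


Delta encoded: [30, 10, 38, 6, 16]


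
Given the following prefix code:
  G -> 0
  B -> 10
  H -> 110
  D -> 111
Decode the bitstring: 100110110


Decoding step by step:
Bits 10 -> B
Bits 0 -> G
Bits 110 -> H
Bits 110 -> H


Decoded message: BGHH


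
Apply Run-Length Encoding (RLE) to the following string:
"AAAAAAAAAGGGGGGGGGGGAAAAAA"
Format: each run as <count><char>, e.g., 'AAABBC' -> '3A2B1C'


Scanning runs left to right:
  i=0: run of 'A' x 9 -> '9A'
  i=9: run of 'G' x 11 -> '11G'
  i=20: run of 'A' x 6 -> '6A'

RLE = 9A11G6A


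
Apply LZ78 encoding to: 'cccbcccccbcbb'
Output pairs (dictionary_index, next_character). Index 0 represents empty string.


LZ78 encoding steps:
Dictionary: {0: ''}
Step 1: w='' (idx 0), next='c' -> output (0, 'c'), add 'c' as idx 1
Step 2: w='c' (idx 1), next='c' -> output (1, 'c'), add 'cc' as idx 2
Step 3: w='' (idx 0), next='b' -> output (0, 'b'), add 'b' as idx 3
Step 4: w='cc' (idx 2), next='c' -> output (2, 'c'), add 'ccc' as idx 4
Step 5: w='cc' (idx 2), next='b' -> output (2, 'b'), add 'ccb' as idx 5
Step 6: w='c' (idx 1), next='b' -> output (1, 'b'), add 'cb' as idx 6
Step 7: w='b' (idx 3), end of input -> output (3, '')


Encoded: [(0, 'c'), (1, 'c'), (0, 'b'), (2, 'c'), (2, 'b'), (1, 'b'), (3, '')]


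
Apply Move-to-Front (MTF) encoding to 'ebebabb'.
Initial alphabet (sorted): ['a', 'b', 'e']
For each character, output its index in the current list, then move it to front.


MTF encoding:
'e': index 2 in ['a', 'b', 'e'] -> ['e', 'a', 'b']
'b': index 2 in ['e', 'a', 'b'] -> ['b', 'e', 'a']
'e': index 1 in ['b', 'e', 'a'] -> ['e', 'b', 'a']
'b': index 1 in ['e', 'b', 'a'] -> ['b', 'e', 'a']
'a': index 2 in ['b', 'e', 'a'] -> ['a', 'b', 'e']
'b': index 1 in ['a', 'b', 'e'] -> ['b', 'a', 'e']
'b': index 0 in ['b', 'a', 'e'] -> ['b', 'a', 'e']


Output: [2, 2, 1, 1, 2, 1, 0]


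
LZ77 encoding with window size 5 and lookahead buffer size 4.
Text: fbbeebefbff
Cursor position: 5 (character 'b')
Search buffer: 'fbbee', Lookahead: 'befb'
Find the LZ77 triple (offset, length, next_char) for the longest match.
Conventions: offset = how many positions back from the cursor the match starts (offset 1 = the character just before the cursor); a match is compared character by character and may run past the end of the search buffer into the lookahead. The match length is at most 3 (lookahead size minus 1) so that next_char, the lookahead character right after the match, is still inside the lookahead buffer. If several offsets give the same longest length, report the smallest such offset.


Try each offset into the search buffer:
  offset=1 (pos 4, char 'e'): match length 0
  offset=2 (pos 3, char 'e'): match length 0
  offset=3 (pos 2, char 'b'): match length 2
  offset=4 (pos 1, char 'b'): match length 1
  offset=5 (pos 0, char 'f'): match length 0
Longest match has length 2 at offset 3.
next_char = character at position 5 + 2 = 7 -> 'f'

Best match: offset=3, length=2 (matching 'be' starting at position 2)
LZ77 triple: (3, 2, 'f')


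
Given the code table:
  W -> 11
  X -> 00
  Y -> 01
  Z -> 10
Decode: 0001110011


Decoding:
00 -> X
01 -> Y
11 -> W
00 -> X
11 -> W


Result: XYWXW


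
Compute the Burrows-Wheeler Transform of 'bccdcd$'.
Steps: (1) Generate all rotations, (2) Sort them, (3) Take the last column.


Rotations (sorted):
  0: $bccdcd -> last char: d
  1: bccdcd$ -> last char: $
  2: ccdcd$b -> last char: b
  3: cd$bccd -> last char: d
  4: cdcd$bc -> last char: c
  5: d$bccdc -> last char: c
  6: dcd$bcc -> last char: c


BWT = d$bdccc


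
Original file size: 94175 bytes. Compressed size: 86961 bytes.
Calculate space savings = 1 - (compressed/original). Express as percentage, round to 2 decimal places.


ratio = compressed/original = 86961/94175 = 0.923398
savings = 1 - ratio = 1 - 0.923398 = 0.076602
as a percentage: 0.076602 * 100 = 7.66%

Space savings = 1 - 86961/94175 = 7.66%


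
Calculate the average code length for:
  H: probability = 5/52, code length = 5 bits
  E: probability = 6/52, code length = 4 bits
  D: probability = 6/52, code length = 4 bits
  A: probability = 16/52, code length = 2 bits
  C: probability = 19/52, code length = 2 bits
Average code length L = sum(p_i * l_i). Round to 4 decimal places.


Weighted contributions p_i * l_i:
  H: (5/52) * 5 = 25/52
  E: (6/52) * 4 = 24/52
  D: (6/52) * 4 = 24/52
  A: (16/52) * 2 = 32/52
  C: (19/52) * 2 = 38/52
Sum = (25 + 24 + 24 + 32 + 38)/52 = 143/52

L = 143/52 = 2.7500 bits/symbol


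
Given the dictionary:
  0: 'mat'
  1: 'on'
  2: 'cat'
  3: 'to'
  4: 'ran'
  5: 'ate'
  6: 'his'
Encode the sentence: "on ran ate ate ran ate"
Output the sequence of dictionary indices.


Look up each word in the dictionary:
  'on' -> 1
  'ran' -> 4
  'ate' -> 5
  'ate' -> 5
  'ran' -> 4
  'ate' -> 5

Encoded: [1, 4, 5, 5, 4, 5]


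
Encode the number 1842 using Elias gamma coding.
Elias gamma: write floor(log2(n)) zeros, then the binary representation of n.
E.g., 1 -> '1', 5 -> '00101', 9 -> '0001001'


num_bits = floor(log2(1842)) + 1 = 11
leading_zeros = num_bits - 1 = 10
binary(1842) = 11100110010

Elias gamma(1842) = '0000000000' + '11100110010' = 000000000011100110010 (21 bits)


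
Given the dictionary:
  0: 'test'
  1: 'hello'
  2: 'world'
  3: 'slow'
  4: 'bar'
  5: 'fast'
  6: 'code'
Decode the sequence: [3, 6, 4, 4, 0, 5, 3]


Look up each index in the dictionary:
  3 -> 'slow'
  6 -> 'code'
  4 -> 'bar'
  4 -> 'bar'
  0 -> 'test'
  5 -> 'fast'
  3 -> 'slow'

Decoded: "slow code bar bar test fast slow"


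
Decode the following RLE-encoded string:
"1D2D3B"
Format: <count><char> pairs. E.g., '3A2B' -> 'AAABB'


Expanding each <count><char> pair:
  1D -> 'D'
  2D -> 'DD'
  3B -> 'BBB'

Decoded = DDDBBB


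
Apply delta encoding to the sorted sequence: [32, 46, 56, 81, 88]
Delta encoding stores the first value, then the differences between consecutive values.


First value: 32
Deltas:
  46 - 32 = 14
  56 - 46 = 10
  81 - 56 = 25
  88 - 81 = 7


Delta encoded: [32, 14, 10, 25, 7]


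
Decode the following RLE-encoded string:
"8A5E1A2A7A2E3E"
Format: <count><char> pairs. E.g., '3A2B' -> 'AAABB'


Expanding each <count><char> pair:
  8A -> 'AAAAAAAA'
  5E -> 'EEEEE'
  1A -> 'A'
  2A -> 'AA'
  7A -> 'AAAAAAA'
  2E -> 'EE'
  3E -> 'EEE'

Decoded = AAAAAAAAEEEEEAAAAAAAAAAEEEEE


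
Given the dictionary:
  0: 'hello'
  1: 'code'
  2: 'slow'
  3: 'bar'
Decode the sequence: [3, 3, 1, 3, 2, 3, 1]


Look up each index in the dictionary:
  3 -> 'bar'
  3 -> 'bar'
  1 -> 'code'
  3 -> 'bar'
  2 -> 'slow'
  3 -> 'bar'
  1 -> 'code'

Decoded: "bar bar code bar slow bar code"


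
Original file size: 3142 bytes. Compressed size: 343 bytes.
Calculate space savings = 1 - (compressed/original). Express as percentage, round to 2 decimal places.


ratio = compressed/original = 343/3142 = 0.109166
savings = 1 - ratio = 1 - 0.109166 = 0.890834
as a percentage: 0.890834 * 100 = 89.08%

Space savings = 1 - 343/3142 = 89.08%


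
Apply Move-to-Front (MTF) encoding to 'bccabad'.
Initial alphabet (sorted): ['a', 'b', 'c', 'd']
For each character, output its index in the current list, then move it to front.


MTF encoding:
'b': index 1 in ['a', 'b', 'c', 'd'] -> ['b', 'a', 'c', 'd']
'c': index 2 in ['b', 'a', 'c', 'd'] -> ['c', 'b', 'a', 'd']
'c': index 0 in ['c', 'b', 'a', 'd'] -> ['c', 'b', 'a', 'd']
'a': index 2 in ['c', 'b', 'a', 'd'] -> ['a', 'c', 'b', 'd']
'b': index 2 in ['a', 'c', 'b', 'd'] -> ['b', 'a', 'c', 'd']
'a': index 1 in ['b', 'a', 'c', 'd'] -> ['a', 'b', 'c', 'd']
'd': index 3 in ['a', 'b', 'c', 'd'] -> ['d', 'a', 'b', 'c']


Output: [1, 2, 0, 2, 2, 1, 3]


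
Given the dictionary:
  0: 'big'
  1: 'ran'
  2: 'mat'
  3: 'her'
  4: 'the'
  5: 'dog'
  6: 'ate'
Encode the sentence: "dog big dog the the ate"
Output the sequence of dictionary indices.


Look up each word in the dictionary:
  'dog' -> 5
  'big' -> 0
  'dog' -> 5
  'the' -> 4
  'the' -> 4
  'ate' -> 6

Encoded: [5, 0, 5, 4, 4, 6]


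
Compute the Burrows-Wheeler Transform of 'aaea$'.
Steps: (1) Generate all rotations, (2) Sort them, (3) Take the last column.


Rotations (sorted):
  0: $aaea -> last char: a
  1: a$aae -> last char: e
  2: aaea$ -> last char: $
  3: aea$a -> last char: a
  4: ea$aa -> last char: a


BWT = ae$aa


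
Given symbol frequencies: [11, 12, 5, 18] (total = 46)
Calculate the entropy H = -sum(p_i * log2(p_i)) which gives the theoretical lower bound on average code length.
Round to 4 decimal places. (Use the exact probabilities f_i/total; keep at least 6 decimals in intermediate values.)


Per-symbol terms -p_i * log2(p_i) with p_i = f_i/46:
  p = 11/46 = 0.239130: log2(p) = -2.064130, -p*log2(p) = 0.493596
  p = 12/46 = 0.260870: log2(p) = -1.938599, -p*log2(p) = 0.505722
  p = 5/46 = 0.108696: log2(p) = -3.201634, -p*log2(p) = 0.348004
  p = 18/46 = 0.391304: log2(p) = -1.353637, -p*log2(p) = 0.529684
H = 0.493596 + 0.505722 + 0.348004 + 0.529684 = 1.877006

H = 1.877 bits/symbol


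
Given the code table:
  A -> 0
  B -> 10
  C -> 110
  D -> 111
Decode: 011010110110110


Decoding:
0 -> A
110 -> C
10 -> B
110 -> C
110 -> C
110 -> C


Result: ACBCCC


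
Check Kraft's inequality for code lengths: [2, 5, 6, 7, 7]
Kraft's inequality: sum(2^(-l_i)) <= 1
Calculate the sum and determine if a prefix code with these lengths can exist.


Sum = 2^(-2) + 2^(-5) + 2^(-6) + 2^(-7) + 2^(-7)
    = 0.25 + 0.03125 + 0.015625 + 0.0078125 + 0.0078125
    = 40/128 = 0.3125
Since 0.3125 <= 1, Kraft's inequality IS satisfied.
A prefix code with these lengths CAN exist.

Kraft sum = 0.3125. Satisfied.


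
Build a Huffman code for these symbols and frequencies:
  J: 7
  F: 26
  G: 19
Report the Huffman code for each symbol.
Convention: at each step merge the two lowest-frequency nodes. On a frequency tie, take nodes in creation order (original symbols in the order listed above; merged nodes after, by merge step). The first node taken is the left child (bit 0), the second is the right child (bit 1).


Huffman tree construction:
Step 1: Merge J(7) + G(19) = 26
Step 2: Merge F(26) + (J+G)(26) = 52
Read each symbol's code off the tree from the root (left child = 0, right child = 1).

Codes:
  J: 10 (length 2)
  F: 0 (length 1)
  G: 11 (length 2)
Average code length: 78/52 = 1.5000 bits/symbol


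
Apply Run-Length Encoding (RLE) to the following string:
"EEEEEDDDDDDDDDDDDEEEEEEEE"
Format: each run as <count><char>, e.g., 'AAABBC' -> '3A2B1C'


Scanning runs left to right:
  i=0: run of 'E' x 5 -> '5E'
  i=5: run of 'D' x 12 -> '12D'
  i=17: run of 'E' x 8 -> '8E'

RLE = 5E12D8E


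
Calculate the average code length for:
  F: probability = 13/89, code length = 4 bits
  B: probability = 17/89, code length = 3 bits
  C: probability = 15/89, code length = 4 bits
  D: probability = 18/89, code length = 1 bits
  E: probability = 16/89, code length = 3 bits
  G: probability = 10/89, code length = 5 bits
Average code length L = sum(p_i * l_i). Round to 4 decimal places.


Weighted contributions p_i * l_i:
  F: (13/89) * 4 = 52/89
  B: (17/89) * 3 = 51/89
  C: (15/89) * 4 = 60/89
  D: (18/89) * 1 = 18/89
  E: (16/89) * 3 = 48/89
  G: (10/89) * 5 = 50/89
Sum = (52 + 51 + 60 + 18 + 48 + 50)/89 = 279/89

L = 279/89 = 3.1348 bits/symbol


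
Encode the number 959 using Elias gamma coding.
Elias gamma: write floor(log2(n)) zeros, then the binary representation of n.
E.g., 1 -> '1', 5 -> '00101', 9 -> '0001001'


num_bits = floor(log2(959)) + 1 = 10
leading_zeros = num_bits - 1 = 9
binary(959) = 1110111111

Elias gamma(959) = '000000000' + '1110111111' = 0000000001110111111 (19 bits)


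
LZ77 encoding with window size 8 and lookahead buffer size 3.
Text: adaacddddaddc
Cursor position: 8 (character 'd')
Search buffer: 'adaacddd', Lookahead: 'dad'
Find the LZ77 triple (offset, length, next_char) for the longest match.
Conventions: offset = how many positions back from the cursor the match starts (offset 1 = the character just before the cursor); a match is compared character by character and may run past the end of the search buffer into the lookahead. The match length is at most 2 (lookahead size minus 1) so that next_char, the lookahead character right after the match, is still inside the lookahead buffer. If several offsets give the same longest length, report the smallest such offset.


Try each offset into the search buffer:
  offset=1 (pos 7, char 'd'): match length 1
  offset=2 (pos 6, char 'd'): match length 1
  offset=3 (pos 5, char 'd'): match length 1
  offset=4 (pos 4, char 'c'): match length 0
  offset=5 (pos 3, char 'a'): match length 0
  offset=6 (pos 2, char 'a'): match length 0
  offset=7 (pos 1, char 'd'): match length 2
  offset=8 (pos 0, char 'a'): match length 0
Longest match has length 2 at offset 7.
next_char = character at position 8 + 2 = 10 -> 'd'

Best match: offset=7, length=2 (matching 'da' starting at position 1)
LZ77 triple: (7, 2, 'd')


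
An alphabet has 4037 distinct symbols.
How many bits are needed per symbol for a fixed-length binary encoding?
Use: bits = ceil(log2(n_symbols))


log2(4037) = 11.9791
Bracket: 2^11 = 2048 < 4037 <= 2^12 = 4096
So ceil(log2(4037)) = 12

bits = ceil(log2(4037)) = ceil(11.9791) = 12 bits


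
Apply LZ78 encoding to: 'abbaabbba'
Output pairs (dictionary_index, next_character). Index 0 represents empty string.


LZ78 encoding steps:
Dictionary: {0: ''}
Step 1: w='' (idx 0), next='a' -> output (0, 'a'), add 'a' as idx 1
Step 2: w='' (idx 0), next='b' -> output (0, 'b'), add 'b' as idx 2
Step 3: w='b' (idx 2), next='a' -> output (2, 'a'), add 'ba' as idx 3
Step 4: w='a' (idx 1), next='b' -> output (1, 'b'), add 'ab' as idx 4
Step 5: w='b' (idx 2), next='b' -> output (2, 'b'), add 'bb' as idx 5
Step 6: w='a' (idx 1), end of input -> output (1, '')


Encoded: [(0, 'a'), (0, 'b'), (2, 'a'), (1, 'b'), (2, 'b'), (1, '')]


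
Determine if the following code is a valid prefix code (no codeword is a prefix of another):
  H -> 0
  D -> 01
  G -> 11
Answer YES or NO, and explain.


Checking each pair (does one codeword prefix another?):
  H='0' vs D='01': prefix -- VIOLATION

NO -- this is NOT a valid prefix code. H (0) is a prefix of D (01).


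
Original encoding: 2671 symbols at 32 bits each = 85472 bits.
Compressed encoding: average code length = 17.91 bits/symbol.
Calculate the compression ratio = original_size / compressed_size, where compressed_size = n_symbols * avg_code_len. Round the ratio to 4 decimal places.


original_size = n_symbols * orig_bits = 2671 * 32 = 85472 bits
compressed_size = n_symbols * avg_code_len = 2671 * 17.91 = 47837.61 bits
ratio = original_size / compressed_size = 85472 / 47837.61 = 1.7867

Compression ratio = 1.7867


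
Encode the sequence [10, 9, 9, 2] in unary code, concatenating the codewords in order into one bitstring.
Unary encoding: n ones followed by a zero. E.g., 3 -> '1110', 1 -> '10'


Encode each number as n ones followed by a terminating 0:
  10 -> 11111111110 (11 bits)
  9 -> 1111111110 (10 bits)
  9 -> 1111111110 (10 bits)
  2 -> 110 (3 bits)
Total length = 11 + 10 + 10 + 3 = 34 bits.

Unary([10, 9, 9, 2]) = 1111111111011111111101111111110110 (34 bits)


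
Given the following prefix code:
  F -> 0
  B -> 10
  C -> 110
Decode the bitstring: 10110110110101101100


Decoding step by step:
Bits 10 -> B
Bits 110 -> C
Bits 110 -> C
Bits 110 -> C
Bits 10 -> B
Bits 110 -> C
Bits 110 -> C
Bits 0 -> F


Decoded message: BCCCBCCF


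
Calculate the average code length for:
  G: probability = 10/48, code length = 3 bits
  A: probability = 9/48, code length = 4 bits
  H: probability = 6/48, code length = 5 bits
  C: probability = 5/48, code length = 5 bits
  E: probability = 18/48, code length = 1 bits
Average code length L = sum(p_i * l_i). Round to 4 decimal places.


Weighted contributions p_i * l_i:
  G: (10/48) * 3 = 30/48
  A: (9/48) * 4 = 36/48
  H: (6/48) * 5 = 30/48
  C: (5/48) * 5 = 25/48
  E: (18/48) * 1 = 18/48
Sum = (30 + 36 + 30 + 25 + 18)/48 = 139/48

L = 139/48 = 2.8958 bits/symbol


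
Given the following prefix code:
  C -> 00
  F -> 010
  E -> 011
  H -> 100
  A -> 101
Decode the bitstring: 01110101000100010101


Decoding step by step:
Bits 011 -> E
Bits 101 -> A
Bits 010 -> F
Bits 00 -> C
Bits 100 -> H
Bits 010 -> F
Bits 101 -> A


Decoded message: EAFCHFA


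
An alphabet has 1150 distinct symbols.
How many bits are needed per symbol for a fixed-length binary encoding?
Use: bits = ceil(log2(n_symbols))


log2(1150) = 10.1674
Bracket: 2^10 = 1024 < 1150 <= 2^11 = 2048
So ceil(log2(1150)) = 11

bits = ceil(log2(1150)) = ceil(10.1674) = 11 bits


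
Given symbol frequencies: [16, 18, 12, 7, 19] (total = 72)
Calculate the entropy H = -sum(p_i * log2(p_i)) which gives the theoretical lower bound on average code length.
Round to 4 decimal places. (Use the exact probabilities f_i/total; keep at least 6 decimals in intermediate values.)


Per-symbol terms -p_i * log2(p_i) with p_i = f_i/72:
  p = 16/72 = 0.222222: log2(p) = -2.169925, -p*log2(p) = 0.482206
  p = 18/72 = 0.250000: log2(p) = -2.000000, -p*log2(p) = 0.500000
  p = 12/72 = 0.166667: log2(p) = -2.584963, -p*log2(p) = 0.430827
  p = 7/72 = 0.097222: log2(p) = -3.362570, -p*log2(p) = 0.326917
  p = 19/72 = 0.263889: log2(p) = -1.921997, -p*log2(p) = 0.507194
H = 0.482206 + 0.500000 + 0.430827 + 0.326917 + 0.507194 = 2.247144

H = 2.2471 bits/symbol


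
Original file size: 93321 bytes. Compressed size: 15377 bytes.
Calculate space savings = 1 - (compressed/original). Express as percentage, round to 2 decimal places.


ratio = compressed/original = 15377/93321 = 0.164775
savings = 1 - ratio = 1 - 0.164775 = 0.835225
as a percentage: 0.835225 * 100 = 83.52%

Space savings = 1 - 15377/93321 = 83.52%


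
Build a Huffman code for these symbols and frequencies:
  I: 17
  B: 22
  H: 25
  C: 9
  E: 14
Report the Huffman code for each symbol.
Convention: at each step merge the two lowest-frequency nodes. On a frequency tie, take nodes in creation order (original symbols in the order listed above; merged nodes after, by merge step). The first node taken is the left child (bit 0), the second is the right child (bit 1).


Huffman tree construction:
Step 1: Merge C(9) + E(14) = 23
Step 2: Merge I(17) + B(22) = 39
Step 3: Merge (C+E)(23) + H(25) = 48
Step 4: Merge (I+B)(39) + ((C+E)+H)(48) = 87
Read each symbol's code off the tree from the root (left child = 0, right child = 1).

Codes:
  I: 00 (length 2)
  B: 01 (length 2)
  H: 11 (length 2)
  C: 100 (length 3)
  E: 101 (length 3)
Average code length: 197/87 = 2.2644 bits/symbol


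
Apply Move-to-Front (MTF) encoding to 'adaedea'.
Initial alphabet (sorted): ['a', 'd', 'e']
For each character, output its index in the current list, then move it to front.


MTF encoding:
'a': index 0 in ['a', 'd', 'e'] -> ['a', 'd', 'e']
'd': index 1 in ['a', 'd', 'e'] -> ['d', 'a', 'e']
'a': index 1 in ['d', 'a', 'e'] -> ['a', 'd', 'e']
'e': index 2 in ['a', 'd', 'e'] -> ['e', 'a', 'd']
'd': index 2 in ['e', 'a', 'd'] -> ['d', 'e', 'a']
'e': index 1 in ['d', 'e', 'a'] -> ['e', 'd', 'a']
'a': index 2 in ['e', 'd', 'a'] -> ['a', 'e', 'd']


Output: [0, 1, 1, 2, 2, 1, 2]


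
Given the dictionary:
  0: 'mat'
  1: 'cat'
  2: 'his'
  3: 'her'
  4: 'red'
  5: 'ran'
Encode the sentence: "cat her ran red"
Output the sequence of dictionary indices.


Look up each word in the dictionary:
  'cat' -> 1
  'her' -> 3
  'ran' -> 5
  'red' -> 4

Encoded: [1, 3, 5, 4]


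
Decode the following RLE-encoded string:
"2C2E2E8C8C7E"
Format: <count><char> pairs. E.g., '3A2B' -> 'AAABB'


Expanding each <count><char> pair:
  2C -> 'CC'
  2E -> 'EE'
  2E -> 'EE'
  8C -> 'CCCCCCCC'
  8C -> 'CCCCCCCC'
  7E -> 'EEEEEEE'

Decoded = CCEEEECCCCCCCCCCCCCCCCEEEEEEE


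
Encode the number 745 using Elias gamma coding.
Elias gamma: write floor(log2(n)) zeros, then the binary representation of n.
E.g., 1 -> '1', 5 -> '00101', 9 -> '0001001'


num_bits = floor(log2(745)) + 1 = 10
leading_zeros = num_bits - 1 = 9
binary(745) = 1011101001

Elias gamma(745) = '000000000' + '1011101001' = 0000000001011101001 (19 bits)


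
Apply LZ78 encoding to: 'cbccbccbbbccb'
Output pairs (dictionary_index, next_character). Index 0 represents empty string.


LZ78 encoding steps:
Dictionary: {0: ''}
Step 1: w='' (idx 0), next='c' -> output (0, 'c'), add 'c' as idx 1
Step 2: w='' (idx 0), next='b' -> output (0, 'b'), add 'b' as idx 2
Step 3: w='c' (idx 1), next='c' -> output (1, 'c'), add 'cc' as idx 3
Step 4: w='b' (idx 2), next='c' -> output (2, 'c'), add 'bc' as idx 4
Step 5: w='c' (idx 1), next='b' -> output (1, 'b'), add 'cb' as idx 5
Step 6: w='b' (idx 2), next='b' -> output (2, 'b'), add 'bb' as idx 6
Step 7: w='cc' (idx 3), next='b' -> output (3, 'b'), add 'ccb' as idx 7


Encoded: [(0, 'c'), (0, 'b'), (1, 'c'), (2, 'c'), (1, 'b'), (2, 'b'), (3, 'b')]


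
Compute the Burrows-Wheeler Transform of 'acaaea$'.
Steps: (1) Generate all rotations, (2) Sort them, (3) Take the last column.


Rotations (sorted):
  0: $acaaea -> last char: a
  1: a$acaae -> last char: e
  2: aaea$ac -> last char: c
  3: acaaea$ -> last char: $
  4: aea$aca -> last char: a
  5: caaea$a -> last char: a
  6: ea$acaa -> last char: a


BWT = aec$aaa


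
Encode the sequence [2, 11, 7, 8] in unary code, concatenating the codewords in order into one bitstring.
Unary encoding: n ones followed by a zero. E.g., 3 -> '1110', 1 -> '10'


Encode each number as n ones followed by a terminating 0:
  2 -> 110 (3 bits)
  11 -> 111111111110 (12 bits)
  7 -> 11111110 (8 bits)
  8 -> 111111110 (9 bits)
Total length = 3 + 12 + 8 + 9 = 32 bits.

Unary([2, 11, 7, 8]) = 11011111111111011111110111111110 (32 bits)


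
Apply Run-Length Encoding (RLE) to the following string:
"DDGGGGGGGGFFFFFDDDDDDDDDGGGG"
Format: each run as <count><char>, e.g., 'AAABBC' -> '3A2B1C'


Scanning runs left to right:
  i=0: run of 'D' x 2 -> '2D'
  i=2: run of 'G' x 8 -> '8G'
  i=10: run of 'F' x 5 -> '5F'
  i=15: run of 'D' x 9 -> '9D'
  i=24: run of 'G' x 4 -> '4G'

RLE = 2D8G5F9D4G


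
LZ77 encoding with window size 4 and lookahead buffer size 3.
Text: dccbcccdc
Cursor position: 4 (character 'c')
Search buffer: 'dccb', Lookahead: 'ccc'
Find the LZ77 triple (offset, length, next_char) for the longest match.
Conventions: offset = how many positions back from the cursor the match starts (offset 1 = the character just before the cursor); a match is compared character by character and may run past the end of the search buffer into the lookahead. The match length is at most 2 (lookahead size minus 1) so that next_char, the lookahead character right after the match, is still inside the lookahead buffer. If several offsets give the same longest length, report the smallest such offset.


Try each offset into the search buffer:
  offset=1 (pos 3, char 'b'): match length 0
  offset=2 (pos 2, char 'c'): match length 1
  offset=3 (pos 1, char 'c'): match length 2
  offset=4 (pos 0, char 'd'): match length 0
Longest match has length 2 at offset 3.
next_char = character at position 4 + 2 = 6 -> 'c'

Best match: offset=3, length=2 (matching 'cc' starting at position 1)
LZ77 triple: (3, 2, 'c')


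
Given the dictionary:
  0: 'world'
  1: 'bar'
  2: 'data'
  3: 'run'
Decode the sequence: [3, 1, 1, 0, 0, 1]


Look up each index in the dictionary:
  3 -> 'run'
  1 -> 'bar'
  1 -> 'bar'
  0 -> 'world'
  0 -> 'world'
  1 -> 'bar'

Decoded: "run bar bar world world bar"


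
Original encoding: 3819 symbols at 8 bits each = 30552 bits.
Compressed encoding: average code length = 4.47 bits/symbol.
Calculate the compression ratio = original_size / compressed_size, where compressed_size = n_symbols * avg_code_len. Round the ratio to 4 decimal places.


original_size = n_symbols * orig_bits = 3819 * 8 = 30552 bits
compressed_size = n_symbols * avg_code_len = 3819 * 4.47 = 17070.93 bits
ratio = original_size / compressed_size = 30552 / 17070.93 = 1.7897

Compression ratio = 1.7897


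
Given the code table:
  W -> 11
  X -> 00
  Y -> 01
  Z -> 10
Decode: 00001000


Decoding:
00 -> X
00 -> X
10 -> Z
00 -> X


Result: XXZX


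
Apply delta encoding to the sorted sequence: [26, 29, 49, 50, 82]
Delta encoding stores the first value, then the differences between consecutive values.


First value: 26
Deltas:
  29 - 26 = 3
  49 - 29 = 20
  50 - 49 = 1
  82 - 50 = 32


Delta encoded: [26, 3, 20, 1, 32]


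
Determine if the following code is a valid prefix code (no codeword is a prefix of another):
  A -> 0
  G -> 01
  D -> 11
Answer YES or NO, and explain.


Checking each pair (does one codeword prefix another?):
  A='0' vs G='01': prefix -- VIOLATION

NO -- this is NOT a valid prefix code. A (0) is a prefix of G (01).


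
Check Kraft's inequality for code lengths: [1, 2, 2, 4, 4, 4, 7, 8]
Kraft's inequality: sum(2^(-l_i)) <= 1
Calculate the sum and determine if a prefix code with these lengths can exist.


Sum = 2^(-1) + 2^(-2) + 2^(-2) + 2^(-4) + 2^(-4) + 2^(-4) + 2^(-7) + 2^(-8)
    = 0.5 + 0.25 + 0.25 + 0.0625 + 0.0625 + 0.0625 + 0.0078125 + 0.00390625
    = 307/256 = 1.19921875
Since 1.19921875 > 1, Kraft's inequality is NOT satisfied.
A prefix code with these lengths CANNOT exist.

Kraft sum = 1.19921875. Not satisfied.


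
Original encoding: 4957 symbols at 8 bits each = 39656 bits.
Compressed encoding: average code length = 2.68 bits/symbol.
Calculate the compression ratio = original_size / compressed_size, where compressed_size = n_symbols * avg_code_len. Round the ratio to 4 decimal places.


original_size = n_symbols * orig_bits = 4957 * 8 = 39656 bits
compressed_size = n_symbols * avg_code_len = 4957 * 2.68 = 13284.76 bits
ratio = original_size / compressed_size = 39656 / 13284.76 = 2.9851

Compression ratio = 2.9851


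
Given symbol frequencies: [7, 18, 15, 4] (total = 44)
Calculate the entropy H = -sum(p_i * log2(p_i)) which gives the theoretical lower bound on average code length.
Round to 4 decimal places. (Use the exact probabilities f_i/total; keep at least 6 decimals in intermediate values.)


Per-symbol terms -p_i * log2(p_i) with p_i = f_i/44:
  p = 7/44 = 0.159091: log2(p) = -2.652077, -p*log2(p) = 0.421921
  p = 18/44 = 0.409091: log2(p) = -1.289507, -p*log2(p) = 0.527525
  p = 15/44 = 0.340909: log2(p) = -1.552541, -p*log2(p) = 0.529275
  p = 4/44 = 0.090909: log2(p) = -3.459432, -p*log2(p) = 0.314494
H = 0.421921 + 0.527525 + 0.529275 + 0.314494 = 1.793215

H = 1.7932 bits/symbol


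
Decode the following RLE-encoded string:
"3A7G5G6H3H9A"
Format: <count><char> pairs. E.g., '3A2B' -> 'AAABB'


Expanding each <count><char> pair:
  3A -> 'AAA'
  7G -> 'GGGGGGG'
  5G -> 'GGGGG'
  6H -> 'HHHHHH'
  3H -> 'HHH'
  9A -> 'AAAAAAAAA'

Decoded = AAAGGGGGGGGGGGGHHHHHHHHHAAAAAAAAA


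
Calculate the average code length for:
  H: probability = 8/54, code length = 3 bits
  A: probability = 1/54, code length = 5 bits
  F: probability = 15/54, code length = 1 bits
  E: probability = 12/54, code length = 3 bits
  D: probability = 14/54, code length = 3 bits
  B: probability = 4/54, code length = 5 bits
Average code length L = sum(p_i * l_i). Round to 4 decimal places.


Weighted contributions p_i * l_i:
  H: (8/54) * 3 = 24/54
  A: (1/54) * 5 = 5/54
  F: (15/54) * 1 = 15/54
  E: (12/54) * 3 = 36/54
  D: (14/54) * 3 = 42/54
  B: (4/54) * 5 = 20/54
Sum = (24 + 5 + 15 + 36 + 42 + 20)/54 = 142/54

L = 142/54 = 2.6296 bits/symbol


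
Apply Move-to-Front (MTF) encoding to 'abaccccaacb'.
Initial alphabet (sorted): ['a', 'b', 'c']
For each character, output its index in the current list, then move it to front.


MTF encoding:
'a': index 0 in ['a', 'b', 'c'] -> ['a', 'b', 'c']
'b': index 1 in ['a', 'b', 'c'] -> ['b', 'a', 'c']
'a': index 1 in ['b', 'a', 'c'] -> ['a', 'b', 'c']
'c': index 2 in ['a', 'b', 'c'] -> ['c', 'a', 'b']
'c': index 0 in ['c', 'a', 'b'] -> ['c', 'a', 'b']
'c': index 0 in ['c', 'a', 'b'] -> ['c', 'a', 'b']
'c': index 0 in ['c', 'a', 'b'] -> ['c', 'a', 'b']
'a': index 1 in ['c', 'a', 'b'] -> ['a', 'c', 'b']
'a': index 0 in ['a', 'c', 'b'] -> ['a', 'c', 'b']
'c': index 1 in ['a', 'c', 'b'] -> ['c', 'a', 'b']
'b': index 2 in ['c', 'a', 'b'] -> ['b', 'c', 'a']


Output: [0, 1, 1, 2, 0, 0, 0, 1, 0, 1, 2]
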